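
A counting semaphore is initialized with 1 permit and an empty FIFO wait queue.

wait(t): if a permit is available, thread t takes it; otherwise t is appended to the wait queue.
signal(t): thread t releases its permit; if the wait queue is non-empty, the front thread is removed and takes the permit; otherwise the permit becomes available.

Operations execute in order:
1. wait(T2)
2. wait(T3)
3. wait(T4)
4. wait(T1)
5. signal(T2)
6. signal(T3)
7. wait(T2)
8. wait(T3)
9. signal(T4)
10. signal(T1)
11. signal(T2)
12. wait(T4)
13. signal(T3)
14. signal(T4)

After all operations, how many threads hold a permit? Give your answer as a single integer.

Answer: 0

Derivation:
Step 1: wait(T2) -> count=0 queue=[] holders={T2}
Step 2: wait(T3) -> count=0 queue=[T3] holders={T2}
Step 3: wait(T4) -> count=0 queue=[T3,T4] holders={T2}
Step 4: wait(T1) -> count=0 queue=[T3,T4,T1] holders={T2}
Step 5: signal(T2) -> count=0 queue=[T4,T1] holders={T3}
Step 6: signal(T3) -> count=0 queue=[T1] holders={T4}
Step 7: wait(T2) -> count=0 queue=[T1,T2] holders={T4}
Step 8: wait(T3) -> count=0 queue=[T1,T2,T3] holders={T4}
Step 9: signal(T4) -> count=0 queue=[T2,T3] holders={T1}
Step 10: signal(T1) -> count=0 queue=[T3] holders={T2}
Step 11: signal(T2) -> count=0 queue=[] holders={T3}
Step 12: wait(T4) -> count=0 queue=[T4] holders={T3}
Step 13: signal(T3) -> count=0 queue=[] holders={T4}
Step 14: signal(T4) -> count=1 queue=[] holders={none}
Final holders: {none} -> 0 thread(s)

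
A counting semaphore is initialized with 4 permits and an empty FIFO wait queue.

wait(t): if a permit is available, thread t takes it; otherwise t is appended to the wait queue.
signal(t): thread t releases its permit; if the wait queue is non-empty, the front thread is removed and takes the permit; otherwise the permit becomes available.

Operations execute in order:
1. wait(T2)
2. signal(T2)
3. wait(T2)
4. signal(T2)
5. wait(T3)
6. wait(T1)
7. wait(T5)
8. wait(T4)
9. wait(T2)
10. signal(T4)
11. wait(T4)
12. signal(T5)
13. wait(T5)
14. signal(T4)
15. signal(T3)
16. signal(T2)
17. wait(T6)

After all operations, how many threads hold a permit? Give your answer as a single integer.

Answer: 3

Derivation:
Step 1: wait(T2) -> count=3 queue=[] holders={T2}
Step 2: signal(T2) -> count=4 queue=[] holders={none}
Step 3: wait(T2) -> count=3 queue=[] holders={T2}
Step 4: signal(T2) -> count=4 queue=[] holders={none}
Step 5: wait(T3) -> count=3 queue=[] holders={T3}
Step 6: wait(T1) -> count=2 queue=[] holders={T1,T3}
Step 7: wait(T5) -> count=1 queue=[] holders={T1,T3,T5}
Step 8: wait(T4) -> count=0 queue=[] holders={T1,T3,T4,T5}
Step 9: wait(T2) -> count=0 queue=[T2] holders={T1,T3,T4,T5}
Step 10: signal(T4) -> count=0 queue=[] holders={T1,T2,T3,T5}
Step 11: wait(T4) -> count=0 queue=[T4] holders={T1,T2,T3,T5}
Step 12: signal(T5) -> count=0 queue=[] holders={T1,T2,T3,T4}
Step 13: wait(T5) -> count=0 queue=[T5] holders={T1,T2,T3,T4}
Step 14: signal(T4) -> count=0 queue=[] holders={T1,T2,T3,T5}
Step 15: signal(T3) -> count=1 queue=[] holders={T1,T2,T5}
Step 16: signal(T2) -> count=2 queue=[] holders={T1,T5}
Step 17: wait(T6) -> count=1 queue=[] holders={T1,T5,T6}
Final holders: {T1,T5,T6} -> 3 thread(s)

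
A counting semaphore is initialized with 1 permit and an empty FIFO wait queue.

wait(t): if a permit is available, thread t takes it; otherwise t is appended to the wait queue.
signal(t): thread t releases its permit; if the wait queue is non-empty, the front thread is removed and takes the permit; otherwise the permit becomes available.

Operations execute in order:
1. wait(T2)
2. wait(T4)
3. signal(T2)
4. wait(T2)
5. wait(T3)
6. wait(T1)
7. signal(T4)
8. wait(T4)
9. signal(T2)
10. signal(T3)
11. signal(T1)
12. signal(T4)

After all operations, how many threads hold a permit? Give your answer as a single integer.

Answer: 0

Derivation:
Step 1: wait(T2) -> count=0 queue=[] holders={T2}
Step 2: wait(T4) -> count=0 queue=[T4] holders={T2}
Step 3: signal(T2) -> count=0 queue=[] holders={T4}
Step 4: wait(T2) -> count=0 queue=[T2] holders={T4}
Step 5: wait(T3) -> count=0 queue=[T2,T3] holders={T4}
Step 6: wait(T1) -> count=0 queue=[T2,T3,T1] holders={T4}
Step 7: signal(T4) -> count=0 queue=[T3,T1] holders={T2}
Step 8: wait(T4) -> count=0 queue=[T3,T1,T4] holders={T2}
Step 9: signal(T2) -> count=0 queue=[T1,T4] holders={T3}
Step 10: signal(T3) -> count=0 queue=[T4] holders={T1}
Step 11: signal(T1) -> count=0 queue=[] holders={T4}
Step 12: signal(T4) -> count=1 queue=[] holders={none}
Final holders: {none} -> 0 thread(s)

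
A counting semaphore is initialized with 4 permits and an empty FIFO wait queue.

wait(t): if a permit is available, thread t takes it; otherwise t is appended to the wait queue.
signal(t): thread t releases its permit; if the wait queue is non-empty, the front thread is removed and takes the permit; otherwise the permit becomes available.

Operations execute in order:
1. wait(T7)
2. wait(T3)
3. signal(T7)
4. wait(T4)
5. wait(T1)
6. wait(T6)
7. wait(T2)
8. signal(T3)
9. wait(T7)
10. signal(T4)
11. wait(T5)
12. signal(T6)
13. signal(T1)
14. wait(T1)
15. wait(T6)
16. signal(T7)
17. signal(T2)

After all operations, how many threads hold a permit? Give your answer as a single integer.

Step 1: wait(T7) -> count=3 queue=[] holders={T7}
Step 2: wait(T3) -> count=2 queue=[] holders={T3,T7}
Step 3: signal(T7) -> count=3 queue=[] holders={T3}
Step 4: wait(T4) -> count=2 queue=[] holders={T3,T4}
Step 5: wait(T1) -> count=1 queue=[] holders={T1,T3,T4}
Step 6: wait(T6) -> count=0 queue=[] holders={T1,T3,T4,T6}
Step 7: wait(T2) -> count=0 queue=[T2] holders={T1,T3,T4,T6}
Step 8: signal(T3) -> count=0 queue=[] holders={T1,T2,T4,T6}
Step 9: wait(T7) -> count=0 queue=[T7] holders={T1,T2,T4,T6}
Step 10: signal(T4) -> count=0 queue=[] holders={T1,T2,T6,T7}
Step 11: wait(T5) -> count=0 queue=[T5] holders={T1,T2,T6,T7}
Step 12: signal(T6) -> count=0 queue=[] holders={T1,T2,T5,T7}
Step 13: signal(T1) -> count=1 queue=[] holders={T2,T5,T7}
Step 14: wait(T1) -> count=0 queue=[] holders={T1,T2,T5,T7}
Step 15: wait(T6) -> count=0 queue=[T6] holders={T1,T2,T5,T7}
Step 16: signal(T7) -> count=0 queue=[] holders={T1,T2,T5,T6}
Step 17: signal(T2) -> count=1 queue=[] holders={T1,T5,T6}
Final holders: {T1,T5,T6} -> 3 thread(s)

Answer: 3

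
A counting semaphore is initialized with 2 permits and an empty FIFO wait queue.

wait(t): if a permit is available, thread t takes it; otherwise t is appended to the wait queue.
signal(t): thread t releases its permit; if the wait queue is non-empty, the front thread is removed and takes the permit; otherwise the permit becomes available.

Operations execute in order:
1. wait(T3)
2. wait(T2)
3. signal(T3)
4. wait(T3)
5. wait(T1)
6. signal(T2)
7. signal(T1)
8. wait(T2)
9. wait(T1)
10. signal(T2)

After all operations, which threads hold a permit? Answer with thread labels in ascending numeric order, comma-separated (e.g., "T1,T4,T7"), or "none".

Answer: T1,T3

Derivation:
Step 1: wait(T3) -> count=1 queue=[] holders={T3}
Step 2: wait(T2) -> count=0 queue=[] holders={T2,T3}
Step 3: signal(T3) -> count=1 queue=[] holders={T2}
Step 4: wait(T3) -> count=0 queue=[] holders={T2,T3}
Step 5: wait(T1) -> count=0 queue=[T1] holders={T2,T3}
Step 6: signal(T2) -> count=0 queue=[] holders={T1,T3}
Step 7: signal(T1) -> count=1 queue=[] holders={T3}
Step 8: wait(T2) -> count=0 queue=[] holders={T2,T3}
Step 9: wait(T1) -> count=0 queue=[T1] holders={T2,T3}
Step 10: signal(T2) -> count=0 queue=[] holders={T1,T3}
Final holders: T1,T3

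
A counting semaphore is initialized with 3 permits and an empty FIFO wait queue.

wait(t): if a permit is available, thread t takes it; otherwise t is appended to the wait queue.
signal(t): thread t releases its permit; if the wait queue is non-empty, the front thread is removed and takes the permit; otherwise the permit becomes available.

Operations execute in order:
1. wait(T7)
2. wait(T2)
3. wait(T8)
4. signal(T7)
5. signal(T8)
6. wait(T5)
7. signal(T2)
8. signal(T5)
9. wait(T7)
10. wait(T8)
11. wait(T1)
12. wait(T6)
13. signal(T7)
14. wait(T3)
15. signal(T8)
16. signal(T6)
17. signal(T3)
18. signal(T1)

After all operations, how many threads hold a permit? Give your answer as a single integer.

Step 1: wait(T7) -> count=2 queue=[] holders={T7}
Step 2: wait(T2) -> count=1 queue=[] holders={T2,T7}
Step 3: wait(T8) -> count=0 queue=[] holders={T2,T7,T8}
Step 4: signal(T7) -> count=1 queue=[] holders={T2,T8}
Step 5: signal(T8) -> count=2 queue=[] holders={T2}
Step 6: wait(T5) -> count=1 queue=[] holders={T2,T5}
Step 7: signal(T2) -> count=2 queue=[] holders={T5}
Step 8: signal(T5) -> count=3 queue=[] holders={none}
Step 9: wait(T7) -> count=2 queue=[] holders={T7}
Step 10: wait(T8) -> count=1 queue=[] holders={T7,T8}
Step 11: wait(T1) -> count=0 queue=[] holders={T1,T7,T8}
Step 12: wait(T6) -> count=0 queue=[T6] holders={T1,T7,T8}
Step 13: signal(T7) -> count=0 queue=[] holders={T1,T6,T8}
Step 14: wait(T3) -> count=0 queue=[T3] holders={T1,T6,T8}
Step 15: signal(T8) -> count=0 queue=[] holders={T1,T3,T6}
Step 16: signal(T6) -> count=1 queue=[] holders={T1,T3}
Step 17: signal(T3) -> count=2 queue=[] holders={T1}
Step 18: signal(T1) -> count=3 queue=[] holders={none}
Final holders: {none} -> 0 thread(s)

Answer: 0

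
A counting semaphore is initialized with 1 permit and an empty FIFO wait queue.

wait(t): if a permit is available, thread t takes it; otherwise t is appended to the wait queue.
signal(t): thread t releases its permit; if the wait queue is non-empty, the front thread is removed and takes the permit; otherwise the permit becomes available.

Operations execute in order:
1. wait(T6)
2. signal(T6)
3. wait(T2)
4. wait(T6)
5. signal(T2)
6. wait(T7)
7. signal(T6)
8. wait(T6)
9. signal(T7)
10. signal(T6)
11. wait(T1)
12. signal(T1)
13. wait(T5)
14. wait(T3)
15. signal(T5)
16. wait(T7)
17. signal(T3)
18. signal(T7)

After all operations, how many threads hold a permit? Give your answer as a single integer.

Step 1: wait(T6) -> count=0 queue=[] holders={T6}
Step 2: signal(T6) -> count=1 queue=[] holders={none}
Step 3: wait(T2) -> count=0 queue=[] holders={T2}
Step 4: wait(T6) -> count=0 queue=[T6] holders={T2}
Step 5: signal(T2) -> count=0 queue=[] holders={T6}
Step 6: wait(T7) -> count=0 queue=[T7] holders={T6}
Step 7: signal(T6) -> count=0 queue=[] holders={T7}
Step 8: wait(T6) -> count=0 queue=[T6] holders={T7}
Step 9: signal(T7) -> count=0 queue=[] holders={T6}
Step 10: signal(T6) -> count=1 queue=[] holders={none}
Step 11: wait(T1) -> count=0 queue=[] holders={T1}
Step 12: signal(T1) -> count=1 queue=[] holders={none}
Step 13: wait(T5) -> count=0 queue=[] holders={T5}
Step 14: wait(T3) -> count=0 queue=[T3] holders={T5}
Step 15: signal(T5) -> count=0 queue=[] holders={T3}
Step 16: wait(T7) -> count=0 queue=[T7] holders={T3}
Step 17: signal(T3) -> count=0 queue=[] holders={T7}
Step 18: signal(T7) -> count=1 queue=[] holders={none}
Final holders: {none} -> 0 thread(s)

Answer: 0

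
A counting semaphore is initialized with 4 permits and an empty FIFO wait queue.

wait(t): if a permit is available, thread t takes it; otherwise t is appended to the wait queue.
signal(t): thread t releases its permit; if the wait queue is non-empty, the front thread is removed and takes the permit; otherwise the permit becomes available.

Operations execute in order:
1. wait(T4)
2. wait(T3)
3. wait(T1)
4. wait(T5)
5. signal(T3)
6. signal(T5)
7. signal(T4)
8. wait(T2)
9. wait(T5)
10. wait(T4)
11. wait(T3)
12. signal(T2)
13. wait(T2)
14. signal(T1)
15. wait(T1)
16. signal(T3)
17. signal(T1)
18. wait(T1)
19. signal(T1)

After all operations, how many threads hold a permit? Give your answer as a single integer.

Answer: 3

Derivation:
Step 1: wait(T4) -> count=3 queue=[] holders={T4}
Step 2: wait(T3) -> count=2 queue=[] holders={T3,T4}
Step 3: wait(T1) -> count=1 queue=[] holders={T1,T3,T4}
Step 4: wait(T5) -> count=0 queue=[] holders={T1,T3,T4,T5}
Step 5: signal(T3) -> count=1 queue=[] holders={T1,T4,T5}
Step 6: signal(T5) -> count=2 queue=[] holders={T1,T4}
Step 7: signal(T4) -> count=3 queue=[] holders={T1}
Step 8: wait(T2) -> count=2 queue=[] holders={T1,T2}
Step 9: wait(T5) -> count=1 queue=[] holders={T1,T2,T5}
Step 10: wait(T4) -> count=0 queue=[] holders={T1,T2,T4,T5}
Step 11: wait(T3) -> count=0 queue=[T3] holders={T1,T2,T4,T5}
Step 12: signal(T2) -> count=0 queue=[] holders={T1,T3,T4,T5}
Step 13: wait(T2) -> count=0 queue=[T2] holders={T1,T3,T4,T5}
Step 14: signal(T1) -> count=0 queue=[] holders={T2,T3,T4,T5}
Step 15: wait(T1) -> count=0 queue=[T1] holders={T2,T3,T4,T5}
Step 16: signal(T3) -> count=0 queue=[] holders={T1,T2,T4,T5}
Step 17: signal(T1) -> count=1 queue=[] holders={T2,T4,T5}
Step 18: wait(T1) -> count=0 queue=[] holders={T1,T2,T4,T5}
Step 19: signal(T1) -> count=1 queue=[] holders={T2,T4,T5}
Final holders: {T2,T4,T5} -> 3 thread(s)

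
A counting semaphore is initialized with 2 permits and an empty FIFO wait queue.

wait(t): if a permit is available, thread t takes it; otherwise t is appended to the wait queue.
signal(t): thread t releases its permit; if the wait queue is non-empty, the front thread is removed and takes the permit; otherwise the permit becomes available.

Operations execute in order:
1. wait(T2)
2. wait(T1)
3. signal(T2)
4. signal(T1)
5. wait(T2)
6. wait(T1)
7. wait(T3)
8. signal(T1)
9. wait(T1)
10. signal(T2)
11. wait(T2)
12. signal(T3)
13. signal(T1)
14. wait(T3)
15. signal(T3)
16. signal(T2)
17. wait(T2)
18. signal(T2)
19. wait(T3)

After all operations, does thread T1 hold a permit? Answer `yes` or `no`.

Step 1: wait(T2) -> count=1 queue=[] holders={T2}
Step 2: wait(T1) -> count=0 queue=[] holders={T1,T2}
Step 3: signal(T2) -> count=1 queue=[] holders={T1}
Step 4: signal(T1) -> count=2 queue=[] holders={none}
Step 5: wait(T2) -> count=1 queue=[] holders={T2}
Step 6: wait(T1) -> count=0 queue=[] holders={T1,T2}
Step 7: wait(T3) -> count=0 queue=[T3] holders={T1,T2}
Step 8: signal(T1) -> count=0 queue=[] holders={T2,T3}
Step 9: wait(T1) -> count=0 queue=[T1] holders={T2,T3}
Step 10: signal(T2) -> count=0 queue=[] holders={T1,T3}
Step 11: wait(T2) -> count=0 queue=[T2] holders={T1,T3}
Step 12: signal(T3) -> count=0 queue=[] holders={T1,T2}
Step 13: signal(T1) -> count=1 queue=[] holders={T2}
Step 14: wait(T3) -> count=0 queue=[] holders={T2,T3}
Step 15: signal(T3) -> count=1 queue=[] holders={T2}
Step 16: signal(T2) -> count=2 queue=[] holders={none}
Step 17: wait(T2) -> count=1 queue=[] holders={T2}
Step 18: signal(T2) -> count=2 queue=[] holders={none}
Step 19: wait(T3) -> count=1 queue=[] holders={T3}
Final holders: {T3} -> T1 not in holders

Answer: no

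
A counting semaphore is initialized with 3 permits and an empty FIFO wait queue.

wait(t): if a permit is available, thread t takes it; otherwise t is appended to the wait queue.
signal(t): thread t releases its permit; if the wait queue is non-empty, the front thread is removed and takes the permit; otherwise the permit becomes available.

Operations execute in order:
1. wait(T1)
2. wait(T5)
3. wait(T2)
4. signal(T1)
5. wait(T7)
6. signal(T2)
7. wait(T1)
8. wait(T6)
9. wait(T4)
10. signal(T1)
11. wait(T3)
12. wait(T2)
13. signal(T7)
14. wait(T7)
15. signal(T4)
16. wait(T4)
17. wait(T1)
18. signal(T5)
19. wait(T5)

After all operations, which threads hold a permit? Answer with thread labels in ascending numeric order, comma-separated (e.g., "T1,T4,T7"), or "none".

Step 1: wait(T1) -> count=2 queue=[] holders={T1}
Step 2: wait(T5) -> count=1 queue=[] holders={T1,T5}
Step 3: wait(T2) -> count=0 queue=[] holders={T1,T2,T5}
Step 4: signal(T1) -> count=1 queue=[] holders={T2,T5}
Step 5: wait(T7) -> count=0 queue=[] holders={T2,T5,T7}
Step 6: signal(T2) -> count=1 queue=[] holders={T5,T7}
Step 7: wait(T1) -> count=0 queue=[] holders={T1,T5,T7}
Step 8: wait(T6) -> count=0 queue=[T6] holders={T1,T5,T7}
Step 9: wait(T4) -> count=0 queue=[T6,T4] holders={T1,T5,T7}
Step 10: signal(T1) -> count=0 queue=[T4] holders={T5,T6,T7}
Step 11: wait(T3) -> count=0 queue=[T4,T3] holders={T5,T6,T7}
Step 12: wait(T2) -> count=0 queue=[T4,T3,T2] holders={T5,T6,T7}
Step 13: signal(T7) -> count=0 queue=[T3,T2] holders={T4,T5,T6}
Step 14: wait(T7) -> count=0 queue=[T3,T2,T7] holders={T4,T5,T6}
Step 15: signal(T4) -> count=0 queue=[T2,T7] holders={T3,T5,T6}
Step 16: wait(T4) -> count=0 queue=[T2,T7,T4] holders={T3,T5,T6}
Step 17: wait(T1) -> count=0 queue=[T2,T7,T4,T1] holders={T3,T5,T6}
Step 18: signal(T5) -> count=0 queue=[T7,T4,T1] holders={T2,T3,T6}
Step 19: wait(T5) -> count=0 queue=[T7,T4,T1,T5] holders={T2,T3,T6}
Final holders: T2,T3,T6

Answer: T2,T3,T6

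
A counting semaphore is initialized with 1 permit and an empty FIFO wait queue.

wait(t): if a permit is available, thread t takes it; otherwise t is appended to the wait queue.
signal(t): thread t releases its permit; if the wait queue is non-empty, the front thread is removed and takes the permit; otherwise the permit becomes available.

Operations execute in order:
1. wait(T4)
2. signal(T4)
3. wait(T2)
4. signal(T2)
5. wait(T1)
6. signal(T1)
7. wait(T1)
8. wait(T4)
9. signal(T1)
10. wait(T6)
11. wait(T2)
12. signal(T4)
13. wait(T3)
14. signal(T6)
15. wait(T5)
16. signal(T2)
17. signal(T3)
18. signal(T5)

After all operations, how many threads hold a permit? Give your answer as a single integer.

Answer: 0

Derivation:
Step 1: wait(T4) -> count=0 queue=[] holders={T4}
Step 2: signal(T4) -> count=1 queue=[] holders={none}
Step 3: wait(T2) -> count=0 queue=[] holders={T2}
Step 4: signal(T2) -> count=1 queue=[] holders={none}
Step 5: wait(T1) -> count=0 queue=[] holders={T1}
Step 6: signal(T1) -> count=1 queue=[] holders={none}
Step 7: wait(T1) -> count=0 queue=[] holders={T1}
Step 8: wait(T4) -> count=0 queue=[T4] holders={T1}
Step 9: signal(T1) -> count=0 queue=[] holders={T4}
Step 10: wait(T6) -> count=0 queue=[T6] holders={T4}
Step 11: wait(T2) -> count=0 queue=[T6,T2] holders={T4}
Step 12: signal(T4) -> count=0 queue=[T2] holders={T6}
Step 13: wait(T3) -> count=0 queue=[T2,T3] holders={T6}
Step 14: signal(T6) -> count=0 queue=[T3] holders={T2}
Step 15: wait(T5) -> count=0 queue=[T3,T5] holders={T2}
Step 16: signal(T2) -> count=0 queue=[T5] holders={T3}
Step 17: signal(T3) -> count=0 queue=[] holders={T5}
Step 18: signal(T5) -> count=1 queue=[] holders={none}
Final holders: {none} -> 0 thread(s)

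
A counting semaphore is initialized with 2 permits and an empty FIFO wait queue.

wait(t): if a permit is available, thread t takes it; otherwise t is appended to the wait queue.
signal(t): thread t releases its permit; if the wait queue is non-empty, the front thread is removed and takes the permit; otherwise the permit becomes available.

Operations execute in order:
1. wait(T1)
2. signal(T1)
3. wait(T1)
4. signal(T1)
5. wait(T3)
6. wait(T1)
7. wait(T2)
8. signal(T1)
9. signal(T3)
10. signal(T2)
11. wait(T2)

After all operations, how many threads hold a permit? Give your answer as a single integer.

Answer: 1

Derivation:
Step 1: wait(T1) -> count=1 queue=[] holders={T1}
Step 2: signal(T1) -> count=2 queue=[] holders={none}
Step 3: wait(T1) -> count=1 queue=[] holders={T1}
Step 4: signal(T1) -> count=2 queue=[] holders={none}
Step 5: wait(T3) -> count=1 queue=[] holders={T3}
Step 6: wait(T1) -> count=0 queue=[] holders={T1,T3}
Step 7: wait(T2) -> count=0 queue=[T2] holders={T1,T3}
Step 8: signal(T1) -> count=0 queue=[] holders={T2,T3}
Step 9: signal(T3) -> count=1 queue=[] holders={T2}
Step 10: signal(T2) -> count=2 queue=[] holders={none}
Step 11: wait(T2) -> count=1 queue=[] holders={T2}
Final holders: {T2} -> 1 thread(s)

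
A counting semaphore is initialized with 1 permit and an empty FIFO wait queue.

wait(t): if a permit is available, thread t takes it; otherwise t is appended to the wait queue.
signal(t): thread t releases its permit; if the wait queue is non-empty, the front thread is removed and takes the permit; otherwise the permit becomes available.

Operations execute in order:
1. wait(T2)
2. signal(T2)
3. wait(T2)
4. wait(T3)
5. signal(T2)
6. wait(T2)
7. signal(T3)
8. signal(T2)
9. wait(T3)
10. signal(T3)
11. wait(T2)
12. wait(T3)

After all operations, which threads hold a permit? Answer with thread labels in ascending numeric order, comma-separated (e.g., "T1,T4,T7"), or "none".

Step 1: wait(T2) -> count=0 queue=[] holders={T2}
Step 2: signal(T2) -> count=1 queue=[] holders={none}
Step 3: wait(T2) -> count=0 queue=[] holders={T2}
Step 4: wait(T3) -> count=0 queue=[T3] holders={T2}
Step 5: signal(T2) -> count=0 queue=[] holders={T3}
Step 6: wait(T2) -> count=0 queue=[T2] holders={T3}
Step 7: signal(T3) -> count=0 queue=[] holders={T2}
Step 8: signal(T2) -> count=1 queue=[] holders={none}
Step 9: wait(T3) -> count=0 queue=[] holders={T3}
Step 10: signal(T3) -> count=1 queue=[] holders={none}
Step 11: wait(T2) -> count=0 queue=[] holders={T2}
Step 12: wait(T3) -> count=0 queue=[T3] holders={T2}
Final holders: T2

Answer: T2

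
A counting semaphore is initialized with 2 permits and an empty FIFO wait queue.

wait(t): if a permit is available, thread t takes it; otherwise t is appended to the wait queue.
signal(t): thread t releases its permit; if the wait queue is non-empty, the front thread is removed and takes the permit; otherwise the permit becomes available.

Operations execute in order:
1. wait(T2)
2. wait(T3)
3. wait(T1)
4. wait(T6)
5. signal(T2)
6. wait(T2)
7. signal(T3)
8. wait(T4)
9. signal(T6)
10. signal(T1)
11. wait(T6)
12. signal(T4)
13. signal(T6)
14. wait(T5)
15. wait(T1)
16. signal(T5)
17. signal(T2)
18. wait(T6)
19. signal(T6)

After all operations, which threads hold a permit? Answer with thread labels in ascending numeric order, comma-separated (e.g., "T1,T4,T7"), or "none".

Answer: T1

Derivation:
Step 1: wait(T2) -> count=1 queue=[] holders={T2}
Step 2: wait(T3) -> count=0 queue=[] holders={T2,T3}
Step 3: wait(T1) -> count=0 queue=[T1] holders={T2,T3}
Step 4: wait(T6) -> count=0 queue=[T1,T6] holders={T2,T3}
Step 5: signal(T2) -> count=0 queue=[T6] holders={T1,T3}
Step 6: wait(T2) -> count=0 queue=[T6,T2] holders={T1,T3}
Step 7: signal(T3) -> count=0 queue=[T2] holders={T1,T6}
Step 8: wait(T4) -> count=0 queue=[T2,T4] holders={T1,T6}
Step 9: signal(T6) -> count=0 queue=[T4] holders={T1,T2}
Step 10: signal(T1) -> count=0 queue=[] holders={T2,T4}
Step 11: wait(T6) -> count=0 queue=[T6] holders={T2,T4}
Step 12: signal(T4) -> count=0 queue=[] holders={T2,T6}
Step 13: signal(T6) -> count=1 queue=[] holders={T2}
Step 14: wait(T5) -> count=0 queue=[] holders={T2,T5}
Step 15: wait(T1) -> count=0 queue=[T1] holders={T2,T5}
Step 16: signal(T5) -> count=0 queue=[] holders={T1,T2}
Step 17: signal(T2) -> count=1 queue=[] holders={T1}
Step 18: wait(T6) -> count=0 queue=[] holders={T1,T6}
Step 19: signal(T6) -> count=1 queue=[] holders={T1}
Final holders: T1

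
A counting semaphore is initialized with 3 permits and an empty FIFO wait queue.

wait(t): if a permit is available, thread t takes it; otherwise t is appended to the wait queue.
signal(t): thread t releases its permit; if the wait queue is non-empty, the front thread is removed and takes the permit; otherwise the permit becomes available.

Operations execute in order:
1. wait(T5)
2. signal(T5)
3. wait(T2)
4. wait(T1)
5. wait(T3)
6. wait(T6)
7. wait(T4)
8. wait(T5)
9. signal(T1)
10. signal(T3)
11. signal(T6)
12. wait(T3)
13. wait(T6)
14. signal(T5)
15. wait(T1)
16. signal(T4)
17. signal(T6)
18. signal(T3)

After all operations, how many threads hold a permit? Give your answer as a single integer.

Answer: 2

Derivation:
Step 1: wait(T5) -> count=2 queue=[] holders={T5}
Step 2: signal(T5) -> count=3 queue=[] holders={none}
Step 3: wait(T2) -> count=2 queue=[] holders={T2}
Step 4: wait(T1) -> count=1 queue=[] holders={T1,T2}
Step 5: wait(T3) -> count=0 queue=[] holders={T1,T2,T3}
Step 6: wait(T6) -> count=0 queue=[T6] holders={T1,T2,T3}
Step 7: wait(T4) -> count=0 queue=[T6,T4] holders={T1,T2,T3}
Step 8: wait(T5) -> count=0 queue=[T6,T4,T5] holders={T1,T2,T3}
Step 9: signal(T1) -> count=0 queue=[T4,T5] holders={T2,T3,T6}
Step 10: signal(T3) -> count=0 queue=[T5] holders={T2,T4,T6}
Step 11: signal(T6) -> count=0 queue=[] holders={T2,T4,T5}
Step 12: wait(T3) -> count=0 queue=[T3] holders={T2,T4,T5}
Step 13: wait(T6) -> count=0 queue=[T3,T6] holders={T2,T4,T5}
Step 14: signal(T5) -> count=0 queue=[T6] holders={T2,T3,T4}
Step 15: wait(T1) -> count=0 queue=[T6,T1] holders={T2,T3,T4}
Step 16: signal(T4) -> count=0 queue=[T1] holders={T2,T3,T6}
Step 17: signal(T6) -> count=0 queue=[] holders={T1,T2,T3}
Step 18: signal(T3) -> count=1 queue=[] holders={T1,T2}
Final holders: {T1,T2} -> 2 thread(s)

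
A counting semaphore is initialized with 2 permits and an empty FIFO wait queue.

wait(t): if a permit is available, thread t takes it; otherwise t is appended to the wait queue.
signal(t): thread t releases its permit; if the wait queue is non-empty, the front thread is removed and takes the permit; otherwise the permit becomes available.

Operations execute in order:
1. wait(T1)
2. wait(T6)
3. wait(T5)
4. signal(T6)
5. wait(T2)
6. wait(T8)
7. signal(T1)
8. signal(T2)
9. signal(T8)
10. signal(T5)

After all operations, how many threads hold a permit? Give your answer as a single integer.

Answer: 0

Derivation:
Step 1: wait(T1) -> count=1 queue=[] holders={T1}
Step 2: wait(T6) -> count=0 queue=[] holders={T1,T6}
Step 3: wait(T5) -> count=0 queue=[T5] holders={T1,T6}
Step 4: signal(T6) -> count=0 queue=[] holders={T1,T5}
Step 5: wait(T2) -> count=0 queue=[T2] holders={T1,T5}
Step 6: wait(T8) -> count=0 queue=[T2,T8] holders={T1,T5}
Step 7: signal(T1) -> count=0 queue=[T8] holders={T2,T5}
Step 8: signal(T2) -> count=0 queue=[] holders={T5,T8}
Step 9: signal(T8) -> count=1 queue=[] holders={T5}
Step 10: signal(T5) -> count=2 queue=[] holders={none}
Final holders: {none} -> 0 thread(s)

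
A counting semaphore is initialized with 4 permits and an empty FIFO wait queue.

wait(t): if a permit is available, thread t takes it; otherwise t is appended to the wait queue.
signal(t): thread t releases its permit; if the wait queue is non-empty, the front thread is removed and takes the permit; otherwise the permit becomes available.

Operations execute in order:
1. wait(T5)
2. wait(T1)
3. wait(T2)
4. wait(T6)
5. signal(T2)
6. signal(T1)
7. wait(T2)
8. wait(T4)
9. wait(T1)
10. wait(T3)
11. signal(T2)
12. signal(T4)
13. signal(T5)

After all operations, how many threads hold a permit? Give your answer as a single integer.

Answer: 3

Derivation:
Step 1: wait(T5) -> count=3 queue=[] holders={T5}
Step 2: wait(T1) -> count=2 queue=[] holders={T1,T5}
Step 3: wait(T2) -> count=1 queue=[] holders={T1,T2,T5}
Step 4: wait(T6) -> count=0 queue=[] holders={T1,T2,T5,T6}
Step 5: signal(T2) -> count=1 queue=[] holders={T1,T5,T6}
Step 6: signal(T1) -> count=2 queue=[] holders={T5,T6}
Step 7: wait(T2) -> count=1 queue=[] holders={T2,T5,T6}
Step 8: wait(T4) -> count=0 queue=[] holders={T2,T4,T5,T6}
Step 9: wait(T1) -> count=0 queue=[T1] holders={T2,T4,T5,T6}
Step 10: wait(T3) -> count=0 queue=[T1,T3] holders={T2,T4,T5,T6}
Step 11: signal(T2) -> count=0 queue=[T3] holders={T1,T4,T5,T6}
Step 12: signal(T4) -> count=0 queue=[] holders={T1,T3,T5,T6}
Step 13: signal(T5) -> count=1 queue=[] holders={T1,T3,T6}
Final holders: {T1,T3,T6} -> 3 thread(s)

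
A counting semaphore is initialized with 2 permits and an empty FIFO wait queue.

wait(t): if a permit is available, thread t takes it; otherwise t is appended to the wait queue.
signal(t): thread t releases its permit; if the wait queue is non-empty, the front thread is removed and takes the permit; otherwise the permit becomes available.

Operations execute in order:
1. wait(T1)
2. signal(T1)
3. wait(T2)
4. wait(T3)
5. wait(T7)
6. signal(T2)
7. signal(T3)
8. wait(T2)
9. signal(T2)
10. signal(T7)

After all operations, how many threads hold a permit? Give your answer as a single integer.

Answer: 0

Derivation:
Step 1: wait(T1) -> count=1 queue=[] holders={T1}
Step 2: signal(T1) -> count=2 queue=[] holders={none}
Step 3: wait(T2) -> count=1 queue=[] holders={T2}
Step 4: wait(T3) -> count=0 queue=[] holders={T2,T3}
Step 5: wait(T7) -> count=0 queue=[T7] holders={T2,T3}
Step 6: signal(T2) -> count=0 queue=[] holders={T3,T7}
Step 7: signal(T3) -> count=1 queue=[] holders={T7}
Step 8: wait(T2) -> count=0 queue=[] holders={T2,T7}
Step 9: signal(T2) -> count=1 queue=[] holders={T7}
Step 10: signal(T7) -> count=2 queue=[] holders={none}
Final holders: {none} -> 0 thread(s)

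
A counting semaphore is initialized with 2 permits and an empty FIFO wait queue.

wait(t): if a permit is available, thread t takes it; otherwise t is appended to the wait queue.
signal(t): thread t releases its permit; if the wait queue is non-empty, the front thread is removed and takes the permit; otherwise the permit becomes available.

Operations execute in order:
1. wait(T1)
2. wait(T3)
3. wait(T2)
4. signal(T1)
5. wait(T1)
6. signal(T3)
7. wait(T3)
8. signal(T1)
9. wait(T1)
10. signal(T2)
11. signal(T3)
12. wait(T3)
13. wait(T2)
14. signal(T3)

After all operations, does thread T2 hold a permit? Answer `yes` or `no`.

Step 1: wait(T1) -> count=1 queue=[] holders={T1}
Step 2: wait(T3) -> count=0 queue=[] holders={T1,T3}
Step 3: wait(T2) -> count=0 queue=[T2] holders={T1,T3}
Step 4: signal(T1) -> count=0 queue=[] holders={T2,T3}
Step 5: wait(T1) -> count=0 queue=[T1] holders={T2,T3}
Step 6: signal(T3) -> count=0 queue=[] holders={T1,T2}
Step 7: wait(T3) -> count=0 queue=[T3] holders={T1,T2}
Step 8: signal(T1) -> count=0 queue=[] holders={T2,T3}
Step 9: wait(T1) -> count=0 queue=[T1] holders={T2,T3}
Step 10: signal(T2) -> count=0 queue=[] holders={T1,T3}
Step 11: signal(T3) -> count=1 queue=[] holders={T1}
Step 12: wait(T3) -> count=0 queue=[] holders={T1,T3}
Step 13: wait(T2) -> count=0 queue=[T2] holders={T1,T3}
Step 14: signal(T3) -> count=0 queue=[] holders={T1,T2}
Final holders: {T1,T2} -> T2 in holders

Answer: yes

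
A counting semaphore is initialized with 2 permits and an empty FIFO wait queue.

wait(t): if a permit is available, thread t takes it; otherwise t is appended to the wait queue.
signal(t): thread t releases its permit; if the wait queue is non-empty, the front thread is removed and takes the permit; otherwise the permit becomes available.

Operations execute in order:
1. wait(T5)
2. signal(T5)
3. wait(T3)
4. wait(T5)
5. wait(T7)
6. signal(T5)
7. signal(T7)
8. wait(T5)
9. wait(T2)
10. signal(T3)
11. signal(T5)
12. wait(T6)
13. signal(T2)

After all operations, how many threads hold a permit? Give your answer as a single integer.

Step 1: wait(T5) -> count=1 queue=[] holders={T5}
Step 2: signal(T5) -> count=2 queue=[] holders={none}
Step 3: wait(T3) -> count=1 queue=[] holders={T3}
Step 4: wait(T5) -> count=0 queue=[] holders={T3,T5}
Step 5: wait(T7) -> count=0 queue=[T7] holders={T3,T5}
Step 6: signal(T5) -> count=0 queue=[] holders={T3,T7}
Step 7: signal(T7) -> count=1 queue=[] holders={T3}
Step 8: wait(T5) -> count=0 queue=[] holders={T3,T5}
Step 9: wait(T2) -> count=0 queue=[T2] holders={T3,T5}
Step 10: signal(T3) -> count=0 queue=[] holders={T2,T5}
Step 11: signal(T5) -> count=1 queue=[] holders={T2}
Step 12: wait(T6) -> count=0 queue=[] holders={T2,T6}
Step 13: signal(T2) -> count=1 queue=[] holders={T6}
Final holders: {T6} -> 1 thread(s)

Answer: 1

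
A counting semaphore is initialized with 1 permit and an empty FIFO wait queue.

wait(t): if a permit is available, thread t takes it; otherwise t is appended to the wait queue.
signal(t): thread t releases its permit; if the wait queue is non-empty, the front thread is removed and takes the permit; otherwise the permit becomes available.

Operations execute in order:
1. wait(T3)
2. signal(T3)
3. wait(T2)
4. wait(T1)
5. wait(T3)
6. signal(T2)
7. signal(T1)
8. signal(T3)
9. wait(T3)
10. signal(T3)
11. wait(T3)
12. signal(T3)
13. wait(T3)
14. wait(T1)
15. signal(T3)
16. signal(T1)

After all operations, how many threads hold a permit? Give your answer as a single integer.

Step 1: wait(T3) -> count=0 queue=[] holders={T3}
Step 2: signal(T3) -> count=1 queue=[] holders={none}
Step 3: wait(T2) -> count=0 queue=[] holders={T2}
Step 4: wait(T1) -> count=0 queue=[T1] holders={T2}
Step 5: wait(T3) -> count=0 queue=[T1,T3] holders={T2}
Step 6: signal(T2) -> count=0 queue=[T3] holders={T1}
Step 7: signal(T1) -> count=0 queue=[] holders={T3}
Step 8: signal(T3) -> count=1 queue=[] holders={none}
Step 9: wait(T3) -> count=0 queue=[] holders={T3}
Step 10: signal(T3) -> count=1 queue=[] holders={none}
Step 11: wait(T3) -> count=0 queue=[] holders={T3}
Step 12: signal(T3) -> count=1 queue=[] holders={none}
Step 13: wait(T3) -> count=0 queue=[] holders={T3}
Step 14: wait(T1) -> count=0 queue=[T1] holders={T3}
Step 15: signal(T3) -> count=0 queue=[] holders={T1}
Step 16: signal(T1) -> count=1 queue=[] holders={none}
Final holders: {none} -> 0 thread(s)

Answer: 0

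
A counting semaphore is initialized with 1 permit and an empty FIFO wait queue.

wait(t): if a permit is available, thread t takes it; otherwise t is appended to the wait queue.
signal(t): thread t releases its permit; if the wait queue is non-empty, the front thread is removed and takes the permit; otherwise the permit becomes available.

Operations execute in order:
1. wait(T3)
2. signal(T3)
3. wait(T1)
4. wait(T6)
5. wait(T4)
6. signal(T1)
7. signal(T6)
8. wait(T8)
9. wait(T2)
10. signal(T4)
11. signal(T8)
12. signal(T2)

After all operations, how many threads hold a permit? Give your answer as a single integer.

Step 1: wait(T3) -> count=0 queue=[] holders={T3}
Step 2: signal(T3) -> count=1 queue=[] holders={none}
Step 3: wait(T1) -> count=0 queue=[] holders={T1}
Step 4: wait(T6) -> count=0 queue=[T6] holders={T1}
Step 5: wait(T4) -> count=0 queue=[T6,T4] holders={T1}
Step 6: signal(T1) -> count=0 queue=[T4] holders={T6}
Step 7: signal(T6) -> count=0 queue=[] holders={T4}
Step 8: wait(T8) -> count=0 queue=[T8] holders={T4}
Step 9: wait(T2) -> count=0 queue=[T8,T2] holders={T4}
Step 10: signal(T4) -> count=0 queue=[T2] holders={T8}
Step 11: signal(T8) -> count=0 queue=[] holders={T2}
Step 12: signal(T2) -> count=1 queue=[] holders={none}
Final holders: {none} -> 0 thread(s)

Answer: 0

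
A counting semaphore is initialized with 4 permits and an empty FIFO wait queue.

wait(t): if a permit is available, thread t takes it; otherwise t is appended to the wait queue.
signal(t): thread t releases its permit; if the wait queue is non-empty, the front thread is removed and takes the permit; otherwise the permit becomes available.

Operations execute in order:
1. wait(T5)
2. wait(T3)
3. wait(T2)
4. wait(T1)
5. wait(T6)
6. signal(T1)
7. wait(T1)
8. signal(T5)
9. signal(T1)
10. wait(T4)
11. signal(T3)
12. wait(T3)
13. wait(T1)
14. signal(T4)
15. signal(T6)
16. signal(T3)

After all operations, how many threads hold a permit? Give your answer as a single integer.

Answer: 2

Derivation:
Step 1: wait(T5) -> count=3 queue=[] holders={T5}
Step 2: wait(T3) -> count=2 queue=[] holders={T3,T5}
Step 3: wait(T2) -> count=1 queue=[] holders={T2,T3,T5}
Step 4: wait(T1) -> count=0 queue=[] holders={T1,T2,T3,T5}
Step 5: wait(T6) -> count=0 queue=[T6] holders={T1,T2,T3,T5}
Step 6: signal(T1) -> count=0 queue=[] holders={T2,T3,T5,T6}
Step 7: wait(T1) -> count=0 queue=[T1] holders={T2,T3,T5,T6}
Step 8: signal(T5) -> count=0 queue=[] holders={T1,T2,T3,T6}
Step 9: signal(T1) -> count=1 queue=[] holders={T2,T3,T6}
Step 10: wait(T4) -> count=0 queue=[] holders={T2,T3,T4,T6}
Step 11: signal(T3) -> count=1 queue=[] holders={T2,T4,T6}
Step 12: wait(T3) -> count=0 queue=[] holders={T2,T3,T4,T6}
Step 13: wait(T1) -> count=0 queue=[T1] holders={T2,T3,T4,T6}
Step 14: signal(T4) -> count=0 queue=[] holders={T1,T2,T3,T6}
Step 15: signal(T6) -> count=1 queue=[] holders={T1,T2,T3}
Step 16: signal(T3) -> count=2 queue=[] holders={T1,T2}
Final holders: {T1,T2} -> 2 thread(s)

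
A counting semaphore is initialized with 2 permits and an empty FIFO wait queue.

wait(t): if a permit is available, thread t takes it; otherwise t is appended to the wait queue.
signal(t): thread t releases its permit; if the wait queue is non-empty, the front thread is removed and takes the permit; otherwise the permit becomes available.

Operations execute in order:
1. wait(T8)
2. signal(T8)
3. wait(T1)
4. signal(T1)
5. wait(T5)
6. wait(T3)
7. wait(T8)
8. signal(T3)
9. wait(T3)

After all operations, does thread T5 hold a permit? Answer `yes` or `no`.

Step 1: wait(T8) -> count=1 queue=[] holders={T8}
Step 2: signal(T8) -> count=2 queue=[] holders={none}
Step 3: wait(T1) -> count=1 queue=[] holders={T1}
Step 4: signal(T1) -> count=2 queue=[] holders={none}
Step 5: wait(T5) -> count=1 queue=[] holders={T5}
Step 6: wait(T3) -> count=0 queue=[] holders={T3,T5}
Step 7: wait(T8) -> count=0 queue=[T8] holders={T3,T5}
Step 8: signal(T3) -> count=0 queue=[] holders={T5,T8}
Step 9: wait(T3) -> count=0 queue=[T3] holders={T5,T8}
Final holders: {T5,T8} -> T5 in holders

Answer: yes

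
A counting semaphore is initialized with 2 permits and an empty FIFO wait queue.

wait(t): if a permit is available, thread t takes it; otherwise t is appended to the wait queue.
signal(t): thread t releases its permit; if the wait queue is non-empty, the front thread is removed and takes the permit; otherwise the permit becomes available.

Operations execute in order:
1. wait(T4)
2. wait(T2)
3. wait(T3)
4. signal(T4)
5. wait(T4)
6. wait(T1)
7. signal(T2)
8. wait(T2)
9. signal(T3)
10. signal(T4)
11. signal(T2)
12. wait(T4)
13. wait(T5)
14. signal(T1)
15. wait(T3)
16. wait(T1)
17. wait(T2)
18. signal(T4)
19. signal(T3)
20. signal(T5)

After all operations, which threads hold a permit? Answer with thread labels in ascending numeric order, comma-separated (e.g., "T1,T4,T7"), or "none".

Answer: T1,T2

Derivation:
Step 1: wait(T4) -> count=1 queue=[] holders={T4}
Step 2: wait(T2) -> count=0 queue=[] holders={T2,T4}
Step 3: wait(T3) -> count=0 queue=[T3] holders={T2,T4}
Step 4: signal(T4) -> count=0 queue=[] holders={T2,T3}
Step 5: wait(T4) -> count=0 queue=[T4] holders={T2,T3}
Step 6: wait(T1) -> count=0 queue=[T4,T1] holders={T2,T3}
Step 7: signal(T2) -> count=0 queue=[T1] holders={T3,T4}
Step 8: wait(T2) -> count=0 queue=[T1,T2] holders={T3,T4}
Step 9: signal(T3) -> count=0 queue=[T2] holders={T1,T4}
Step 10: signal(T4) -> count=0 queue=[] holders={T1,T2}
Step 11: signal(T2) -> count=1 queue=[] holders={T1}
Step 12: wait(T4) -> count=0 queue=[] holders={T1,T4}
Step 13: wait(T5) -> count=0 queue=[T5] holders={T1,T4}
Step 14: signal(T1) -> count=0 queue=[] holders={T4,T5}
Step 15: wait(T3) -> count=0 queue=[T3] holders={T4,T5}
Step 16: wait(T1) -> count=0 queue=[T3,T1] holders={T4,T5}
Step 17: wait(T2) -> count=0 queue=[T3,T1,T2] holders={T4,T5}
Step 18: signal(T4) -> count=0 queue=[T1,T2] holders={T3,T5}
Step 19: signal(T3) -> count=0 queue=[T2] holders={T1,T5}
Step 20: signal(T5) -> count=0 queue=[] holders={T1,T2}
Final holders: T1,T2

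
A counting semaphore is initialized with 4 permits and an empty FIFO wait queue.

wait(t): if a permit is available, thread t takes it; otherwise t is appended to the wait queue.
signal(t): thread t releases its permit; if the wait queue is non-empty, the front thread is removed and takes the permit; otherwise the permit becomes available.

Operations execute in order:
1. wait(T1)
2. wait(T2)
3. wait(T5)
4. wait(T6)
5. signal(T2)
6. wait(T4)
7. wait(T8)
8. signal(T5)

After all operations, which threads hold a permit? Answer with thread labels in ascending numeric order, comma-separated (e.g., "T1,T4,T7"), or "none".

Step 1: wait(T1) -> count=3 queue=[] holders={T1}
Step 2: wait(T2) -> count=2 queue=[] holders={T1,T2}
Step 3: wait(T5) -> count=1 queue=[] holders={T1,T2,T5}
Step 4: wait(T6) -> count=0 queue=[] holders={T1,T2,T5,T6}
Step 5: signal(T2) -> count=1 queue=[] holders={T1,T5,T6}
Step 6: wait(T4) -> count=0 queue=[] holders={T1,T4,T5,T6}
Step 7: wait(T8) -> count=0 queue=[T8] holders={T1,T4,T5,T6}
Step 8: signal(T5) -> count=0 queue=[] holders={T1,T4,T6,T8}
Final holders: T1,T4,T6,T8

Answer: T1,T4,T6,T8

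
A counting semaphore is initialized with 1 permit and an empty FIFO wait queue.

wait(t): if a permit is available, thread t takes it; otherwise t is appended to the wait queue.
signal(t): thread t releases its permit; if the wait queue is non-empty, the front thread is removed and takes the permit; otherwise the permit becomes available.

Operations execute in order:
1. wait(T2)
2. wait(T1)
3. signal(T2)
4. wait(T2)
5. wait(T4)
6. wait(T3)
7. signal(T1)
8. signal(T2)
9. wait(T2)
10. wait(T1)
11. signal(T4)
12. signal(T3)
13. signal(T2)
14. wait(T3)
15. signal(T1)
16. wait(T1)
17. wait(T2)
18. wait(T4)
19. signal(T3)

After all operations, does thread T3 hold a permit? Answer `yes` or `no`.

Step 1: wait(T2) -> count=0 queue=[] holders={T2}
Step 2: wait(T1) -> count=0 queue=[T1] holders={T2}
Step 3: signal(T2) -> count=0 queue=[] holders={T1}
Step 4: wait(T2) -> count=0 queue=[T2] holders={T1}
Step 5: wait(T4) -> count=0 queue=[T2,T4] holders={T1}
Step 6: wait(T3) -> count=0 queue=[T2,T4,T3] holders={T1}
Step 7: signal(T1) -> count=0 queue=[T4,T3] holders={T2}
Step 8: signal(T2) -> count=0 queue=[T3] holders={T4}
Step 9: wait(T2) -> count=0 queue=[T3,T2] holders={T4}
Step 10: wait(T1) -> count=0 queue=[T3,T2,T1] holders={T4}
Step 11: signal(T4) -> count=0 queue=[T2,T1] holders={T3}
Step 12: signal(T3) -> count=0 queue=[T1] holders={T2}
Step 13: signal(T2) -> count=0 queue=[] holders={T1}
Step 14: wait(T3) -> count=0 queue=[T3] holders={T1}
Step 15: signal(T1) -> count=0 queue=[] holders={T3}
Step 16: wait(T1) -> count=0 queue=[T1] holders={T3}
Step 17: wait(T2) -> count=0 queue=[T1,T2] holders={T3}
Step 18: wait(T4) -> count=0 queue=[T1,T2,T4] holders={T3}
Step 19: signal(T3) -> count=0 queue=[T2,T4] holders={T1}
Final holders: {T1} -> T3 not in holders

Answer: no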